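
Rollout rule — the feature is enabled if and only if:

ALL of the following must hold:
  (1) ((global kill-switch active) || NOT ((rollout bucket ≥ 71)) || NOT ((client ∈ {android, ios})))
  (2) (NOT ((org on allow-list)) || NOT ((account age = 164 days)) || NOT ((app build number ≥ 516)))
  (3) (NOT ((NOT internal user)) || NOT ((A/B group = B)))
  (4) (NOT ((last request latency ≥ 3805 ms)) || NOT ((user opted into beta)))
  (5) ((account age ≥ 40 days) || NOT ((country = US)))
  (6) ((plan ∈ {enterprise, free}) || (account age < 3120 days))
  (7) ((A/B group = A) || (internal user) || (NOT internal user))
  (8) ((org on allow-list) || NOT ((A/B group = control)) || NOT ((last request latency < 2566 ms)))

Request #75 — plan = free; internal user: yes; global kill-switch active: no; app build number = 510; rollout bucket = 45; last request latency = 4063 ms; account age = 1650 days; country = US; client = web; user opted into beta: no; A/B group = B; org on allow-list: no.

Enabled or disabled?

Atomic conditions:
  global kill-switch active: no → false
  rollout bucket ≥ 71: 45 ≥ 71 is false
  client ∈ {android, ios}: web is not in the set → false
  org on allow-list: no → false
  account age = 164 days: 1650 == 164 is false
  app build number ≥ 516: 510 ≥ 516 is false
  NOT internal user: yes → false
  A/B group = B: B == B is true
  last request latency ≥ 3805 ms: 4063 ≥ 3805 is true
  user opted into beta: no → false
  account age ≥ 40 days: 1650 ≥ 40 is true
  country = US: US == US is true
  plan ∈ {enterprise, free}: free is in the set → true
  account age < 3120 days: 1650 < 3120 is true
  A/B group = A: B == A is false
  internal user: yes → true
  A/B group = control: B == control is false
  last request latency < 2566 ms: 4063 < 2566 is false
Combine:
[1.2] NOT false = true
[1.3] NOT false = true
[1] false OR true OR true = true
[2.1] NOT false = true
[2.2] NOT false = true
[2.3] NOT false = true
[2] true OR true OR true = true
[3.1] NOT false = true
[3.2] NOT true = false
[3] true OR false = true
[4.1] NOT true = false
[4.2] NOT false = true
[4] false OR true = true
[5.2] NOT true = false
[5] true OR false = true
[6] true OR true = true
[7] false OR true OR false = true
[8.2] NOT false = true
[8.3] NOT false = true
[8] false OR true OR true = true
[root] true AND true AND true AND true AND true AND true AND true AND true = true
Overall: true → enabled

Enabled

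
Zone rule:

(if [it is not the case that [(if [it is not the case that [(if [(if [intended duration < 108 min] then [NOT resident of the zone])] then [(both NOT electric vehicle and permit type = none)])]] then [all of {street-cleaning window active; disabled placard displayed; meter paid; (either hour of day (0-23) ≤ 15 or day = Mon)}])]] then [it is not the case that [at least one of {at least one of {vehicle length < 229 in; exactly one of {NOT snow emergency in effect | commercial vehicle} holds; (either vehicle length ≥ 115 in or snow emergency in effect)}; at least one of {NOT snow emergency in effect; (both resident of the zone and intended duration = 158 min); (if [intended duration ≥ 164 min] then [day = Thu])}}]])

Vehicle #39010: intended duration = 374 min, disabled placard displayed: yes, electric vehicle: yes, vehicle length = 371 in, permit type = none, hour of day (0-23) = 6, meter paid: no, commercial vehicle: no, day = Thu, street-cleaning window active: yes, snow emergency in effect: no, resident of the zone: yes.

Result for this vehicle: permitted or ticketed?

Ticketed

Atomic conditions:
  intended duration < 108 min: 374 < 108 is false
  NOT resident of the zone: yes → false
  NOT electric vehicle: yes → false
  permit type = none: none == none is true
  street-cleaning window active: yes → true
  disabled placard displayed: yes → true
  meter paid: no → false
  hour of day (0-23) ≤ 15: 6 ≤ 15 is true
  day = Mon: Thu == Mon is false
  vehicle length < 229 in: 371 < 229 is false
  NOT snow emergency in effect: no → true
  commercial vehicle: no → false
  vehicle length ≥ 115 in: 371 ≥ 115 is true
  snow emergency in effect: no → false
  resident of the zone: yes → true
  intended duration = 158 min: 374 == 158 is false
  intended duration ≥ 164 min: 374 ≥ 164 is true
  day = Thu: Thu == Thu is true
Combine:
[1.1.1.1.1] false → false (antecedent false ⇒ implication holds) = true
[1.1.1.1.2] false AND true = false
[1.1.1.1] true → false = false
[1.1.1] NOT false = true
[1.1.2.4] true OR false = true
[1.1.2] true AND true AND false AND true = false
[1.1] true → false = false
[1] NOT false = true
[2.1.1.2] exactly-one(true, false) = true
[2.1.1.3] true OR false = true
[2.1.1] false OR true OR true = true
[2.1.2.2] true AND false = false
[2.1.2.3] true → true = true
[2.1.2] true OR false OR true = true
[2.1] true OR true = true
[2] NOT true = false
[root] true → false = false
Overall: false → ticketed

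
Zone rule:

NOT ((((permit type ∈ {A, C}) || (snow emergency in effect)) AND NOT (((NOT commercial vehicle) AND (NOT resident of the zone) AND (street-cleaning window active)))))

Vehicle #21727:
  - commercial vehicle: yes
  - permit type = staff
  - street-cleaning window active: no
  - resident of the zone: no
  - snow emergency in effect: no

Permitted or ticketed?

Atomic conditions:
  permit type ∈ {A, C}: staff is not in the set → false
  snow emergency in effect: no → false
  NOT commercial vehicle: yes → false
  NOT resident of the zone: no → true
  street-cleaning window active: no → false
Combine:
[1.1] false OR false = false
[1.2.1] false AND true AND false = false
[1.2] NOT false = true
[1] false AND true = false
[root] NOT false = true
Overall: true → permitted

Permitted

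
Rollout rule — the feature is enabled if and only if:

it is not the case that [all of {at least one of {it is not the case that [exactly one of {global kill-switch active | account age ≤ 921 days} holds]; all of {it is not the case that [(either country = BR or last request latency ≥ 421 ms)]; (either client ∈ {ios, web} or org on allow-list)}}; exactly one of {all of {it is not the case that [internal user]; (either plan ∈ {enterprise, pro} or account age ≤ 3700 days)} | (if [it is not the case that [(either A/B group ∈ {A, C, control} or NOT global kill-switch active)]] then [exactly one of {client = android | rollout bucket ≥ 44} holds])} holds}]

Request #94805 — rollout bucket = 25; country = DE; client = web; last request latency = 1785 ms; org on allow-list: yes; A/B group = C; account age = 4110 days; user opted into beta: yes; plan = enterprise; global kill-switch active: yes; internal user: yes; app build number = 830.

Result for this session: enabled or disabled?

Enabled

Atomic conditions:
  global kill-switch active: yes → true
  account age ≤ 921 days: 4110 ≤ 921 is false
  country = BR: DE == BR is false
  last request latency ≥ 421 ms: 1785 ≥ 421 is true
  client ∈ {ios, web}: web is in the set → true
  org on allow-list: yes → true
  internal user: yes → true
  plan ∈ {enterprise, pro}: enterprise is in the set → true
  account age ≤ 3700 days: 4110 ≤ 3700 is false
  A/B group ∈ {A, C, control}: C is in the set → true
  NOT global kill-switch active: yes → false
  client = android: web == android is false
  rollout bucket ≥ 44: 25 ≥ 44 is false
Combine:
[1.1.1.1] exactly-one(true, false) = true
[1.1.1] NOT true = false
[1.1.2.1.1] false OR true = true
[1.1.2.1] NOT true = false
[1.1.2.2] true OR true = true
[1.1.2] false AND true = false
[1.1] false OR false = false
[1.2.1.1] NOT true = false
[1.2.1.2] true OR false = true
[1.2.1] false AND true = false
[1.2.2.1.1] true OR false = true
[1.2.2.1] NOT true = false
[1.2.2.2] exactly-one(false, false) = false
[1.2.2] false → false (antecedent false ⇒ implication holds) = true
[1.2] exactly-one(false, true) = true
[1] false AND true = false
[root] NOT false = true
Overall: true → enabled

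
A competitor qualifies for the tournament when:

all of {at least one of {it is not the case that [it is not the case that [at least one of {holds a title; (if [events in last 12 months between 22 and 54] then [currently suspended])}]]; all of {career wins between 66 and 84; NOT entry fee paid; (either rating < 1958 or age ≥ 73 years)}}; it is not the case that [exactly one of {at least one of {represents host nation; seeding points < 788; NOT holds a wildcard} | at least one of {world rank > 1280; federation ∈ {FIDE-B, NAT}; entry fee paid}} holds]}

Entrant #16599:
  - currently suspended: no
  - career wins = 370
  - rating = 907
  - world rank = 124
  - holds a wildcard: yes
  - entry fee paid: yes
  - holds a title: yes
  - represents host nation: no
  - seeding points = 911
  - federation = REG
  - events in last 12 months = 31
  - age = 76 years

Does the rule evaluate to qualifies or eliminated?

Eliminated

Atomic conditions:
  holds a title: yes → true
  events in last 12 months between 22 and 54: 31 in [22, 54] is true
  currently suspended: no → false
  career wins between 66 and 84: 370 in [66, 84] is false
  NOT entry fee paid: yes → false
  rating < 1958: 907 < 1958 is true
  age ≥ 73 years: 76 ≥ 73 is true
  represents host nation: no → false
  seeding points < 788: 911 < 788 is false
  NOT holds a wildcard: yes → false
  world rank > 1280: 124 > 1280 is false
  federation ∈ {FIDE-B, NAT}: REG is not in the set → false
  entry fee paid: yes → true
Combine:
[1.1.1.1.2] true → false = false
[1.1.1.1] true OR false = true
[1.1.1] NOT true = false
[1.1] NOT false = true
[1.2.3] true OR true = true
[1.2] false AND false AND true = false
[1] true OR false = true
[2.1.1] false OR false OR false = false
[2.1.2] false OR false OR true = true
[2.1] exactly-one(false, true) = true
[2] NOT true = false
[root] true AND false = false
Overall: false → eliminated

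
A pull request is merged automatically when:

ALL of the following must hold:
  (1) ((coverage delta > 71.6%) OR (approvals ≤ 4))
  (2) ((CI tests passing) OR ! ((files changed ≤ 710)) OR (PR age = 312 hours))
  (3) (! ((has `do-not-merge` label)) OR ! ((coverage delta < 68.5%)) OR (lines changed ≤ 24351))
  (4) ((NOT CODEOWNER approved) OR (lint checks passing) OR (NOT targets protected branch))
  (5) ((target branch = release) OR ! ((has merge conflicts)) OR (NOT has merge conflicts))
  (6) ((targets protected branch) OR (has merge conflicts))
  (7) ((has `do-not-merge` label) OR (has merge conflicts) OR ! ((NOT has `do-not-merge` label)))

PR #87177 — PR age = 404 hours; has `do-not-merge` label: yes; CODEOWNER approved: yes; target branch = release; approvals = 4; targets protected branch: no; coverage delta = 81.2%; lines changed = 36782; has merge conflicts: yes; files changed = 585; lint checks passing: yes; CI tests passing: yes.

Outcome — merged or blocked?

Atomic conditions:
  coverage delta > 71.6%: 81.2 > 71.6 is true
  approvals ≤ 4: 4 ≤ 4 is true
  CI tests passing: yes → true
  files changed ≤ 710: 585 ≤ 710 is true
  PR age = 312 hours: 404 == 312 is false
  has `do-not-merge` label: yes → true
  coverage delta < 68.5%: 81.2 < 68.5 is false
  lines changed ≤ 24351: 36782 ≤ 24351 is false
  NOT CODEOWNER approved: yes → false
  lint checks passing: yes → true
  NOT targets protected branch: no → true
  target branch = release: release == release is true
  has merge conflicts: yes → true
  NOT has merge conflicts: yes → false
  targets protected branch: no → false
  NOT has `do-not-merge` label: yes → false
Combine:
[1] true OR true = true
[2.2] NOT true = false
[2] true OR false OR false = true
[3.1] NOT true = false
[3.2] NOT false = true
[3] false OR true OR false = true
[4] false OR true OR true = true
[5.2] NOT true = false
[5] true OR false OR false = true
[6] false OR true = true
[7.3] NOT false = true
[7] true OR true OR true = true
[root] true AND true AND true AND true AND true AND true AND true = true
Overall: true → merged

Merged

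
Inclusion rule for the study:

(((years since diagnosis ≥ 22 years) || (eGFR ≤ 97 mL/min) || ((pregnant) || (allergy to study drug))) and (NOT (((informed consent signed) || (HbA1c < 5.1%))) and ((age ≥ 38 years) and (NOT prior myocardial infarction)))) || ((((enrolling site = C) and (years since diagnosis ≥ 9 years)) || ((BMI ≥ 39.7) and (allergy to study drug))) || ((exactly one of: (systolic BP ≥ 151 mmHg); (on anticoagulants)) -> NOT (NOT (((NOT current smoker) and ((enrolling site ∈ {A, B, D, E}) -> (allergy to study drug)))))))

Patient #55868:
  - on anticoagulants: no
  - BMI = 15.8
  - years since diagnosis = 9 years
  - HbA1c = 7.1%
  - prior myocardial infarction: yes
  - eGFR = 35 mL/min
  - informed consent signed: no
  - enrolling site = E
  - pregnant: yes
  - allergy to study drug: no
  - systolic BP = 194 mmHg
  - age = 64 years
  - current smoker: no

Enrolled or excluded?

Atomic conditions:
  years since diagnosis ≥ 22 years: 9 ≥ 22 is false
  eGFR ≤ 97 mL/min: 35 ≤ 97 is true
  pregnant: yes → true
  allergy to study drug: no → false
  informed consent signed: no → false
  HbA1c < 5.1%: 7.1 < 5.1 is false
  age ≥ 38 years: 64 ≥ 38 is true
  NOT prior myocardial infarction: yes → false
  enrolling site = C: E == C is false
  years since diagnosis ≥ 9 years: 9 ≥ 9 is true
  BMI ≥ 39.7: 15.8 ≥ 39.7 is false
  systolic BP ≥ 151 mmHg: 194 ≥ 151 is true
  on anticoagulants: no → false
  NOT current smoker: no → true
  enrolling site ∈ {A, B, D, E}: E is in the set → true
Combine:
[1.1.3] true OR false = true
[1.1] false OR true OR true = true
[1.2.1.1] false OR false = false
[1.2.1] NOT false = true
[1.2.2] true AND false = false
[1.2] true AND false = false
[1] true AND false = false
[2.1.1] false AND true = false
[2.1.2] false AND false = false
[2.1] false OR false = false
[2.2.1] exactly-one(true, false) = true
[2.2.2.1.1.2] true → false = false
[2.2.2.1.1] true AND false = false
[2.2.2.1] NOT false = true
[2.2.2] NOT true = false
[2.2] true → false = false
[2] false OR false = false
[root] false OR false = false
Overall: false → excluded

Excluded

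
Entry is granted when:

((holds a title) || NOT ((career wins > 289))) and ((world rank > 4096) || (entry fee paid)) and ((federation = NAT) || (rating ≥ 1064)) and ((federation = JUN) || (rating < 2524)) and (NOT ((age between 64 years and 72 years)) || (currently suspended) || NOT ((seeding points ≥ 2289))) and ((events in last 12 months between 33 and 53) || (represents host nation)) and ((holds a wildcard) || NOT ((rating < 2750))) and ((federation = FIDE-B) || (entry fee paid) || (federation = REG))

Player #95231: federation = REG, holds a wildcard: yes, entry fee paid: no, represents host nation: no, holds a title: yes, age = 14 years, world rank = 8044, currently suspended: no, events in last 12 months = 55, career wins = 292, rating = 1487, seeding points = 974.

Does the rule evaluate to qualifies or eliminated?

Atomic conditions:
  holds a title: yes → true
  career wins > 289: 292 > 289 is true
  world rank > 4096: 8044 > 4096 is true
  entry fee paid: no → false
  federation = NAT: REG == NAT is false
  rating ≥ 1064: 1487 ≥ 1064 is true
  federation = JUN: REG == JUN is false
  rating < 2524: 1487 < 2524 is true
  age between 64 years and 72 years: 14 in [64, 72] is false
  currently suspended: no → false
  seeding points ≥ 2289: 974 ≥ 2289 is false
  events in last 12 months between 33 and 53: 55 in [33, 53] is false
  represents host nation: no → false
  holds a wildcard: yes → true
  rating < 2750: 1487 < 2750 is true
  federation = FIDE-B: REG == FIDE-B is false
  federation = REG: REG == REG is true
Combine:
[1.2] NOT true = false
[1] true OR false = true
[2] true OR false = true
[3] false OR true = true
[4] false OR true = true
[5.1] NOT false = true
[5.3] NOT false = true
[5] true OR false OR true = true
[6] false OR false = false
[7.2] NOT true = false
[7] true OR false = true
[8] false OR false OR true = true
[root] true AND true AND true AND true AND true AND false AND true AND true = false
Overall: false → eliminated

Eliminated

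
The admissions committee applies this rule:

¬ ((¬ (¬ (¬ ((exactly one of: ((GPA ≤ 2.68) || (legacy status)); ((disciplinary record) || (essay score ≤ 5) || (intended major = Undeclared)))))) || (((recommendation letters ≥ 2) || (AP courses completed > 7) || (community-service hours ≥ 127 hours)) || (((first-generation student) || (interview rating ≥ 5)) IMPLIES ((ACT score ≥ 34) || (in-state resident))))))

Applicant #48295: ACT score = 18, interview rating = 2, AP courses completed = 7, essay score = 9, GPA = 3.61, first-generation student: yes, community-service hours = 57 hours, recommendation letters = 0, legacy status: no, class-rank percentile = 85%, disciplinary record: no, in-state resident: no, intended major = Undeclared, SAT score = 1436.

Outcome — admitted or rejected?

Atomic conditions:
  GPA ≤ 2.68: 3.61 ≤ 2.68 is false
  legacy status: no → false
  disciplinary record: no → false
  essay score ≤ 5: 9 ≤ 5 is false
  intended major = Undeclared: Undeclared == Undeclared is true
  recommendation letters ≥ 2: 0 ≥ 2 is false
  AP courses completed > 7: 7 > 7 is false
  community-service hours ≥ 127 hours: 57 ≥ 127 is false
  first-generation student: yes → true
  interview rating ≥ 5: 2 ≥ 5 is false
  ACT score ≥ 34: 18 ≥ 34 is false
  in-state resident: no → false
Combine:
[1.1.1.1.1.1] false OR false = false
[1.1.1.1.1.2] false OR false OR true = true
[1.1.1.1.1] exactly-one(false, true) = true
[1.1.1.1] NOT true = false
[1.1.1] NOT false = true
[1.1] NOT true = false
[1.2.1] false OR false OR false = false
[1.2.2.1] true OR false = true
[1.2.2.2] false OR false = false
[1.2.2] true → false = false
[1.2] false OR false = false
[1] false OR false = false
[root] NOT false = true
Overall: true → admitted

Admitted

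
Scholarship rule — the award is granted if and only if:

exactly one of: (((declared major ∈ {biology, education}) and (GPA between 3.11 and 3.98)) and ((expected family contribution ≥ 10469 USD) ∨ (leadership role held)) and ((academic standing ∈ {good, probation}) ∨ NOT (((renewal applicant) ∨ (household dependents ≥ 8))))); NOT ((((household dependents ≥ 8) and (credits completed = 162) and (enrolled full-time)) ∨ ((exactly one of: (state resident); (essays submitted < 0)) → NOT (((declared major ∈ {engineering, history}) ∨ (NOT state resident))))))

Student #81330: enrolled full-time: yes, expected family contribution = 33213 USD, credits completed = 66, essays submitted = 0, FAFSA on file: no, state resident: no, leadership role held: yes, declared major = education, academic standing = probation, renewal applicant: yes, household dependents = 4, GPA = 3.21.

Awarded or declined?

Atomic conditions:
  declared major ∈ {biology, education}: education is in the set → true
  GPA between 3.11 and 3.98: 3.21 in [3.11, 3.98] is true
  expected family contribution ≥ 10469 USD: 33213 ≥ 10469 is true
  leadership role held: yes → true
  academic standing ∈ {good, probation}: probation is in the set → true
  renewal applicant: yes → true
  household dependents ≥ 8: 4 ≥ 8 is false
  credits completed = 162: 66 == 162 is false
  enrolled full-time: yes → true
  state resident: no → false
  essays submitted < 0: 0 < 0 is false
  declared major ∈ {engineering, history}: education is not in the set → false
  NOT state resident: no → true
Combine:
[1.1] true AND true = true
[1.2] true OR true = true
[1.3.2.1] true OR false = true
[1.3.2] NOT true = false
[1.3] true OR false = true
[1] true AND true AND true = true
[2.1.1] false AND false AND true = false
[2.1.2.1] exactly-one(false, false) = false
[2.1.2.2.1] false OR true = true
[2.1.2.2] NOT true = false
[2.1.2] false → false (antecedent false ⇒ implication holds) = true
[2.1] false OR true = true
[2] NOT true = false
[root] exactly-one(true, false) = true
Overall: true → awarded

Awarded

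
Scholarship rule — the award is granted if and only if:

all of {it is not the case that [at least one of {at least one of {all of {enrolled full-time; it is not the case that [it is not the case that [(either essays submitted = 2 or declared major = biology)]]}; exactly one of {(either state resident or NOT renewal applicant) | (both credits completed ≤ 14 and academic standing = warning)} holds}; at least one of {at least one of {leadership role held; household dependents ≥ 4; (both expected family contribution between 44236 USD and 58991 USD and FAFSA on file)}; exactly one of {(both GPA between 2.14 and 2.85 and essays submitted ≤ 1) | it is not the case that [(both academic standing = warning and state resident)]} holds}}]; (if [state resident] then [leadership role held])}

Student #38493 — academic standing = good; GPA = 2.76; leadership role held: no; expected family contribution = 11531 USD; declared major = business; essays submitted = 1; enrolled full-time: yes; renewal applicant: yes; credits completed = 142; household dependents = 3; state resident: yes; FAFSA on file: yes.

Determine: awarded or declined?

Atomic conditions:
  enrolled full-time: yes → true
  essays submitted = 2: 1 == 2 is false
  declared major = biology: business == biology is false
  state resident: yes → true
  NOT renewal applicant: yes → false
  credits completed ≤ 14: 142 ≤ 14 is false
  academic standing = warning: good == warning is false
  leadership role held: no → false
  household dependents ≥ 4: 3 ≥ 4 is false
  expected family contribution between 44236 USD and 58991 USD: 11531 in [44236, 58991] is false
  FAFSA on file: yes → true
  GPA between 2.14 and 2.85: 2.76 in [2.14, 2.85] is true
  essays submitted ≤ 1: 1 ≤ 1 is true
Combine:
[1.1.1.1.2.1.1] false OR false = false
[1.1.1.1.2.1] NOT false = true
[1.1.1.1.2] NOT true = false
[1.1.1.1] true AND false = false
[1.1.1.2.1] true OR false = true
[1.1.1.2.2] false AND false = false
[1.1.1.2] exactly-one(true, false) = true
[1.1.1] false OR true = true
[1.1.2.1.3] false AND true = false
[1.1.2.1] false OR false OR false = false
[1.1.2.2.1] true AND true = true
[1.1.2.2.2.1] false AND true = false
[1.1.2.2.2] NOT false = true
[1.1.2.2] exactly-one(true, true) = false
[1.1.2] false OR false = false
[1.1] true OR false = true
[1] NOT true = false
[2] true → false = false
[root] false AND false = false
Overall: false → declined

Declined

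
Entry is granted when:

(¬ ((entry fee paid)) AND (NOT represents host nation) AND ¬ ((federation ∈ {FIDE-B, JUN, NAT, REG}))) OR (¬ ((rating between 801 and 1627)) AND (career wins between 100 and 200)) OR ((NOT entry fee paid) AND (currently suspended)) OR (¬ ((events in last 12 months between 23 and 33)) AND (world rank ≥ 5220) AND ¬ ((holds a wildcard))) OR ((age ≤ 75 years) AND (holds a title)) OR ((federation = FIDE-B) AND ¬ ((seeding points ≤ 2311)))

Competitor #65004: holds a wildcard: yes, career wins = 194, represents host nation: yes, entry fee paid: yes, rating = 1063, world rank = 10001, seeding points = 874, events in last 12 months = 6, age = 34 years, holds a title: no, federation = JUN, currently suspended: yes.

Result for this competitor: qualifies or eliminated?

Atomic conditions:
  entry fee paid: yes → true
  NOT represents host nation: yes → false
  federation ∈ {FIDE-B, JUN, NAT, REG}: JUN is in the set → true
  rating between 801 and 1627: 1063 in [801, 1627] is true
  career wins between 100 and 200: 194 in [100, 200] is true
  NOT entry fee paid: yes → false
  currently suspended: yes → true
  events in last 12 months between 23 and 33: 6 in [23, 33] is false
  world rank ≥ 5220: 10001 ≥ 5220 is true
  holds a wildcard: yes → true
  age ≤ 75 years: 34 ≤ 75 is true
  holds a title: no → false
  federation = FIDE-B: JUN == FIDE-B is false
  seeding points ≤ 2311: 874 ≤ 2311 is true
Combine:
[1.1] NOT true = false
[1.3] NOT true = false
[1] false AND false AND false = false
[2.1] NOT true = false
[2] false AND true = false
[3] false AND true = false
[4.1] NOT false = true
[4.3] NOT true = false
[4] true AND true AND false = false
[5] true AND false = false
[6.2] NOT true = false
[6] false AND false = false
[root] false OR false OR false OR false OR false OR false = false
Overall: false → eliminated

Eliminated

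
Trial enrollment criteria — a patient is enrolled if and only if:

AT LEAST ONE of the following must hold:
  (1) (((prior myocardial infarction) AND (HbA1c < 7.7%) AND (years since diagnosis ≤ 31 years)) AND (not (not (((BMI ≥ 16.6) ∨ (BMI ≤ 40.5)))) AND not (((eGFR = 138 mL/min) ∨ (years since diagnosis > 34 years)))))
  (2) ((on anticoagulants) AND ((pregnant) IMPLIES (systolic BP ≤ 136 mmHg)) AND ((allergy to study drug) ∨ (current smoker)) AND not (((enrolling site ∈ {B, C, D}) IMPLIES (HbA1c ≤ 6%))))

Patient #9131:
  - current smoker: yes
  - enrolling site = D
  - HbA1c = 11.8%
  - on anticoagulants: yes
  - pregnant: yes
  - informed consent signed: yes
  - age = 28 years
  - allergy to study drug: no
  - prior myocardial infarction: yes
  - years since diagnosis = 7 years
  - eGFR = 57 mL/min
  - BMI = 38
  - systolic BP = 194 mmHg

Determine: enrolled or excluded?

Atomic conditions:
  prior myocardial infarction: yes → true
  HbA1c < 7.7%: 11.8 < 7.7 is false
  years since diagnosis ≤ 31 years: 7 ≤ 31 is true
  BMI ≥ 16.6: 38 ≥ 16.6 is true
  BMI ≤ 40.5: 38 ≤ 40.5 is true
  eGFR = 138 mL/min: 57 == 138 is false
  years since diagnosis > 34 years: 7 > 34 is false
  on anticoagulants: yes → true
  pregnant: yes → true
  systolic BP ≤ 136 mmHg: 194 ≤ 136 is false
  allergy to study drug: no → false
  current smoker: yes → true
  enrolling site ∈ {B, C, D}: D is in the set → true
  HbA1c ≤ 6%: 11.8 ≤ 6 is false
Combine:
[1.1] true AND false AND true = false
[1.2.1.1.1] true OR true = true
[1.2.1.1] NOT true = false
[1.2.1] NOT false = true
[1.2.2.1] false OR false = false
[1.2.2] NOT false = true
[1.2] true AND true = true
[1] false AND true = false
[2.2] true → false = false
[2.3] false OR true = true
[2.4.1] true → false = false
[2.4] NOT false = true
[2] true AND false AND true AND true = false
[root] false OR false = false
Overall: false → excluded

Excluded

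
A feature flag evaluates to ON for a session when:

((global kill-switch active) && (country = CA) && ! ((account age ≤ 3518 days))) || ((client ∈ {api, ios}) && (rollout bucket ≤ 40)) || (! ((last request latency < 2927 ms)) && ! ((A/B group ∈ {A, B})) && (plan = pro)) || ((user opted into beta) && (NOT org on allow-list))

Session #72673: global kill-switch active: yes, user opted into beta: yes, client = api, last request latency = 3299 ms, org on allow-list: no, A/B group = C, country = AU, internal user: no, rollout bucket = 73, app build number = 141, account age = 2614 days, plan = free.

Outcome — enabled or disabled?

Enabled

Atomic conditions:
  global kill-switch active: yes → true
  country = CA: AU == CA is false
  account age ≤ 3518 days: 2614 ≤ 3518 is true
  client ∈ {api, ios}: api is in the set → true
  rollout bucket ≤ 40: 73 ≤ 40 is false
  last request latency < 2927 ms: 3299 < 2927 is false
  A/B group ∈ {A, B}: C is not in the set → false
  plan = pro: free == pro is false
  user opted into beta: yes → true
  NOT org on allow-list: no → true
Combine:
[1.3] NOT true = false
[1] true AND false AND false = false
[2] true AND false = false
[3.1] NOT false = true
[3.2] NOT false = true
[3] true AND true AND false = false
[4] true AND true = true
[root] false OR false OR false OR true = true
Overall: true → enabled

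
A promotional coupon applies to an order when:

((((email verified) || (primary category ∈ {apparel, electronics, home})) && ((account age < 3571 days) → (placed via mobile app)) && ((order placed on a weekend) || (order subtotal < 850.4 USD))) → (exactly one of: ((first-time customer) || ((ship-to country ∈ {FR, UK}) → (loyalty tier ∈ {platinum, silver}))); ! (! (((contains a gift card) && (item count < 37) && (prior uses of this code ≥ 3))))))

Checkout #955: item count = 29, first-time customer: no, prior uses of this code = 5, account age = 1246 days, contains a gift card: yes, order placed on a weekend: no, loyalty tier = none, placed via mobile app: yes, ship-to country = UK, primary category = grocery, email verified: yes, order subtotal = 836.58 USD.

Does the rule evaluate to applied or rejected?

Applied

Atomic conditions:
  email verified: yes → true
  primary category ∈ {apparel, electronics, home}: grocery is not in the set → false
  account age < 3571 days: 1246 < 3571 is true
  placed via mobile app: yes → true
  order placed on a weekend: no → false
  order subtotal < 850.4 USD: 836.58 < 850.4 is true
  first-time customer: no → false
  ship-to country ∈ {FR, UK}: UK is in the set → true
  loyalty tier ∈ {platinum, silver}: none is not in the set → false
  contains a gift card: yes → true
  item count < 37: 29 < 37 is true
  prior uses of this code ≥ 3: 5 ≥ 3 is true
Combine:
[1.1] true OR false = true
[1.2] true → true = true
[1.3] false OR true = true
[1] true AND true AND true = true
[2.1.2] true → false = false
[2.1] false OR false = false
[2.2.1.1] true AND true AND true = true
[2.2.1] NOT true = false
[2.2] NOT false = true
[2] exactly-one(false, true) = true
[root] true → true = true
Overall: true → applied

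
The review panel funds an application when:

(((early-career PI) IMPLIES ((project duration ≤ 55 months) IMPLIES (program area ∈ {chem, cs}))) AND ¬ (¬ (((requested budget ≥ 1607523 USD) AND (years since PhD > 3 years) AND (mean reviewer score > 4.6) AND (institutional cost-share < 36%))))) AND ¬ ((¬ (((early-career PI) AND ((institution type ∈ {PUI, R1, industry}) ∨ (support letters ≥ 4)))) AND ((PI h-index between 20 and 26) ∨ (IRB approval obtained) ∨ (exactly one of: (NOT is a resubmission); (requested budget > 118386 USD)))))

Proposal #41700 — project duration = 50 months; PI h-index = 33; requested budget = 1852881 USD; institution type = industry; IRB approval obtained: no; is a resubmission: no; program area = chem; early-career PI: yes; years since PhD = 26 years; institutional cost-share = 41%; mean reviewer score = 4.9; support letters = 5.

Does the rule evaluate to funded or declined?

Atomic conditions:
  early-career PI: yes → true
  project duration ≤ 55 months: 50 ≤ 55 is true
  program area ∈ {chem, cs}: chem is in the set → true
  requested budget ≥ 1607523 USD: 1852881 ≥ 1607523 is true
  years since PhD > 3 years: 26 > 3 is true
  mean reviewer score > 4.6: 4.9 > 4.6 is true
  institutional cost-share < 36%: 41 < 36 is false
  institution type ∈ {PUI, R1, industry}: industry is in the set → true
  support letters ≥ 4: 5 ≥ 4 is true
  PI h-index between 20 and 26: 33 in [20, 26] is false
  IRB approval obtained: no → false
  NOT is a resubmission: no → true
  requested budget > 118386 USD: 1852881 > 118386 is true
Combine:
[1.1.2] true → true = true
[1.1] true → true = true
[1.2.1.1] true AND true AND true AND false = false
[1.2.1] NOT false = true
[1.2] NOT true = false
[1] true AND false = false
[2.1.1.1.2] true OR true = true
[2.1.1.1] true AND true = true
[2.1.1] NOT true = false
[2.1.2.3] exactly-one(true, true) = false
[2.1.2] false OR false OR false = false
[2.1] false AND false = false
[2] NOT false = true
[root] false AND true = false
Overall: false → declined

Declined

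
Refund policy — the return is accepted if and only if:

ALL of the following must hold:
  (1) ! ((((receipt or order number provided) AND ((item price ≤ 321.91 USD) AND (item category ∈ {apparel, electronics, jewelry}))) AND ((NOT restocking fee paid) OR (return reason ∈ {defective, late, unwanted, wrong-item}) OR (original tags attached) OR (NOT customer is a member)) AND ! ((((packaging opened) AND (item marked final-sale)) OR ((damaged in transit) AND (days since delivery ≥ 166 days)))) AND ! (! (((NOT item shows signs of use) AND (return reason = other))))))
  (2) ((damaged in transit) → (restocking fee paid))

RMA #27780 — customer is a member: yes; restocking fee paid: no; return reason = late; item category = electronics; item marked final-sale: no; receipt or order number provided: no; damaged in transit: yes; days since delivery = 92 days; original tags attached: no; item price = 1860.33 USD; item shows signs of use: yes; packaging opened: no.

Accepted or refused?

Atomic conditions:
  receipt or order number provided: no → false
  item price ≤ 321.91 USD: 1860.33 ≤ 321.91 is false
  item category ∈ {apparel, electronics, jewelry}: electronics is in the set → true
  NOT restocking fee paid: no → true
  return reason ∈ {defective, late, unwanted, wrong-item}: late is in the set → true
  original tags attached: no → false
  NOT customer is a member: yes → false
  packaging opened: no → false
  item marked final-sale: no → false
  damaged in transit: yes → true
  days since delivery ≥ 166 days: 92 ≥ 166 is false
  NOT item shows signs of use: yes → false
  return reason = other: late == other is false
  restocking fee paid: no → false
Combine:
[1.1.1.2] false AND true = false
[1.1.1] false AND false = false
[1.1.2] true OR true OR false OR false = true
[1.1.3.1.1] false AND false = false
[1.1.3.1.2] true AND false = false
[1.1.3.1] false OR false = false
[1.1.3] NOT false = true
[1.1.4.1.1] false AND false = false
[1.1.4.1] NOT false = true
[1.1.4] NOT true = false
[1.1] false AND true AND true AND false = false
[1] NOT false = true
[2] true → false = false
[root] true AND false = false
Overall: false → refused

Refused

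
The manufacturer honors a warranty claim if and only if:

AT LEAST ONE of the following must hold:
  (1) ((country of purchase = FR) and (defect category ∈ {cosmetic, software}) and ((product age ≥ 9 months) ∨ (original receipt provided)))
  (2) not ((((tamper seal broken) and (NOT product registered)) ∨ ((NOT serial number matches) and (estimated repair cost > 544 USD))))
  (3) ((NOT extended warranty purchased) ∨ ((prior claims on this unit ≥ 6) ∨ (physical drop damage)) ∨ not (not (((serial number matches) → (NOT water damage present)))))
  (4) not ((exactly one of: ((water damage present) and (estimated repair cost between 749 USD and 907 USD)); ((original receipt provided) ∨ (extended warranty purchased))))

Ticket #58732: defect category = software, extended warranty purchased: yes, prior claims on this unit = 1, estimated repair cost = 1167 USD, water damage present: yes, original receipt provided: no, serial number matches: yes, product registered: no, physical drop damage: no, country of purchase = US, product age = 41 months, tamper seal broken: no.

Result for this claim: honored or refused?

Honored

Atomic conditions:
  country of purchase = FR: US == FR is false
  defect category ∈ {cosmetic, software}: software is in the set → true
  product age ≥ 9 months: 41 ≥ 9 is true
  original receipt provided: no → false
  tamper seal broken: no → false
  NOT product registered: no → true
  NOT serial number matches: yes → false
  estimated repair cost > 544 USD: 1167 > 544 is true
  NOT extended warranty purchased: yes → false
  prior claims on this unit ≥ 6: 1 ≥ 6 is false
  physical drop damage: no → false
  serial number matches: yes → true
  NOT water damage present: yes → false
  water damage present: yes → true
  estimated repair cost between 749 USD and 907 USD: 1167 in [749, 907] is false
  extended warranty purchased: yes → true
Combine:
[1.3] true OR false = true
[1] false AND true AND true = false
[2.1.1] false AND true = false
[2.1.2] false AND true = false
[2.1] false OR false = false
[2] NOT false = true
[3.2] false OR false = false
[3.3.1.1] true → false = false
[3.3.1] NOT false = true
[3.3] NOT true = false
[3] false OR false OR false = false
[4.1.1] true AND false = false
[4.1.2] false OR true = true
[4.1] exactly-one(false, true) = true
[4] NOT true = false
[root] false OR true OR false OR false = true
Overall: true → honored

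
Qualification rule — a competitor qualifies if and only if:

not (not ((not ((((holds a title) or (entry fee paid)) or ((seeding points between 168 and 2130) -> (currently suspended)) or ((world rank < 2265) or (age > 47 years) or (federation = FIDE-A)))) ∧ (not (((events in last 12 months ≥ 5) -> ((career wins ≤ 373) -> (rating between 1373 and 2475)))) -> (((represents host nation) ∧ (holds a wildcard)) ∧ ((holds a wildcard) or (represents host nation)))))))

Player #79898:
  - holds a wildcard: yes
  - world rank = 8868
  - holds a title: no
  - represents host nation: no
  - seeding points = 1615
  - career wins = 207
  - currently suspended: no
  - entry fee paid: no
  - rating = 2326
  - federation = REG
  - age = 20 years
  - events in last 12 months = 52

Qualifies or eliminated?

Qualifies

Atomic conditions:
  holds a title: no → false
  entry fee paid: no → false
  seeding points between 168 and 2130: 1615 in [168, 2130] is true
  currently suspended: no → false
  world rank < 2265: 8868 < 2265 is false
  age > 47 years: 20 > 47 is false
  federation = FIDE-A: REG == FIDE-A is false
  events in last 12 months ≥ 5: 52 ≥ 5 is true
  career wins ≤ 373: 207 ≤ 373 is true
  rating between 1373 and 2475: 2326 in [1373, 2475] is true
  represents host nation: no → false
  holds a wildcard: yes → true
Combine:
[1.1.1.1.1] false OR false = false
[1.1.1.1.2] true → false = false
[1.1.1.1.3] false OR false OR false = false
[1.1.1.1] false OR false OR false = false
[1.1.1] NOT false = true
[1.1.2.1.1.2] true → true = true
[1.1.2.1.1] true → true = true
[1.1.2.1] NOT true = false
[1.1.2.2.1] false AND true = false
[1.1.2.2.2] true OR false = true
[1.1.2.2] false AND true = false
[1.1.2] false → false (antecedent false ⇒ implication holds) = true
[1.1] true AND true = true
[1] NOT true = false
[root] NOT false = true
Overall: true → qualifies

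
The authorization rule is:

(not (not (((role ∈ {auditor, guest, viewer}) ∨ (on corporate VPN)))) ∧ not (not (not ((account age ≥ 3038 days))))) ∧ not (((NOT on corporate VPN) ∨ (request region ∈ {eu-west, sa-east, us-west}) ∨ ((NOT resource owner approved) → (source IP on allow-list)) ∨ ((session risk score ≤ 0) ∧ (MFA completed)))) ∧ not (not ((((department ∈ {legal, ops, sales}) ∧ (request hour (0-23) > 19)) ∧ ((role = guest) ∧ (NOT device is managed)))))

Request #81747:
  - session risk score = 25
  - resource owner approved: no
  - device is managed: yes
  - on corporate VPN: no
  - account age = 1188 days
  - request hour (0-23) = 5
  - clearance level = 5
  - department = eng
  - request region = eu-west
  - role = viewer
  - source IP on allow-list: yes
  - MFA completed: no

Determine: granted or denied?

Denied

Atomic conditions:
  role ∈ {auditor, guest, viewer}: viewer is in the set → true
  on corporate VPN: no → false
  account age ≥ 3038 days: 1188 ≥ 3038 is false
  NOT on corporate VPN: no → true
  request region ∈ {eu-west, sa-east, us-west}: eu-west is in the set → true
  NOT resource owner approved: no → true
  source IP on allow-list: yes → true
  session risk score ≤ 0: 25 ≤ 0 is false
  MFA completed: no → false
  department ∈ {legal, ops, sales}: eng is not in the set → false
  request hour (0-23) > 19: 5 > 19 is false
  role = guest: viewer == guest is false
  NOT device is managed: yes → false
Combine:
[1.1.1.1] true OR false = true
[1.1.1] NOT true = false
[1.1] NOT false = true
[1.2.1.1] NOT false = true
[1.2.1] NOT true = false
[1.2] NOT false = true
[1] true AND true = true
[2.1.3] true → true = true
[2.1.4] false AND false = false
[2.1] true OR true OR true OR false = true
[2] NOT true = false
[3.1.1.1] false AND false = false
[3.1.1.2] false AND false = false
[3.1.1] false AND false = false
[3.1] NOT false = true
[3] NOT true = false
[root] true AND false AND false = false
Overall: false → denied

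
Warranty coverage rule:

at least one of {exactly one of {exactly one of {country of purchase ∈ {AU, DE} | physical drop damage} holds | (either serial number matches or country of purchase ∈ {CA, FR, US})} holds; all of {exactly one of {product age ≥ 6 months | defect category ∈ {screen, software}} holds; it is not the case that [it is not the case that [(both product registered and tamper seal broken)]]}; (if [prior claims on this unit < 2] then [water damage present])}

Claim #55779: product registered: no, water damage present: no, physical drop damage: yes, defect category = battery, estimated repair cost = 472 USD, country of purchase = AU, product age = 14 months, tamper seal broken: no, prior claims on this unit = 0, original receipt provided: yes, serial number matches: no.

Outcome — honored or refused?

Atomic conditions:
  country of purchase ∈ {AU, DE}: AU is in the set → true
  physical drop damage: yes → true
  serial number matches: no → false
  country of purchase ∈ {CA, FR, US}: AU is not in the set → false
  product age ≥ 6 months: 14 ≥ 6 is true
  defect category ∈ {screen, software}: battery is not in the set → false
  product registered: no → false
  tamper seal broken: no → false
  prior claims on this unit < 2: 0 < 2 is true
  water damage present: no → false
Combine:
[1.1] exactly-one(true, true) = false
[1.2] false OR false = false
[1] exactly-one(false, false) = false
[2.1] exactly-one(true, false) = true
[2.2.1.1] false AND false = false
[2.2.1] NOT false = true
[2.2] NOT true = false
[2] true AND false = false
[3] true → false = false
[root] false OR false OR false = false
Overall: false → refused

Refused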